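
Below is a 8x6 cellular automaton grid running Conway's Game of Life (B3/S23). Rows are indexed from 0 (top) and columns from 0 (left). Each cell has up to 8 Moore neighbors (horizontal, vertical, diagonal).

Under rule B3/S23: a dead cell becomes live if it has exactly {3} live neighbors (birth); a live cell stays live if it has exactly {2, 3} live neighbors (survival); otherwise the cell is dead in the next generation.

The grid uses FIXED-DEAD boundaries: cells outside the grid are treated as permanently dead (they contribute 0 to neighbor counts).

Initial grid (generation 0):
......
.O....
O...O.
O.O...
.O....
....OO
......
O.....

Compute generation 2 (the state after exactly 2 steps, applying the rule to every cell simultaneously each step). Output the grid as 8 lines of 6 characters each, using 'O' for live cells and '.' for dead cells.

Simulating step by step:
Generation 0 (given above): 9 live cells
Generation 1: 3 live cells
......
......
O.....
O.....
.O....
......
......
......
Generation 2: 2 live cells
(generation 2 grid is the final answer)

Answer: ......
......
......
OO....
......
......
......
......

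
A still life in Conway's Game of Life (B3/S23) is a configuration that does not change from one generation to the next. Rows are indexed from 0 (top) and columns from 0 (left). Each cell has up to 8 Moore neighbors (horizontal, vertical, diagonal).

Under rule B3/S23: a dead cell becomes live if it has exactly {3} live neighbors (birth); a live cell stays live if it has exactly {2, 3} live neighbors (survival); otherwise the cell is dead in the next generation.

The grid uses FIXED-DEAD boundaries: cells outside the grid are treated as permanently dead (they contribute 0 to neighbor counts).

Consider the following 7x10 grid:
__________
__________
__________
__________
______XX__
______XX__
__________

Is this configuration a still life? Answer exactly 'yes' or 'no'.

Answer: yes

Derivation:
Compute generation 1 and compare to generation 0 (given above):
Generation 1:
__________
__________
__________
__________
______XX__
______XX__
__________
The grids are IDENTICAL -> still life.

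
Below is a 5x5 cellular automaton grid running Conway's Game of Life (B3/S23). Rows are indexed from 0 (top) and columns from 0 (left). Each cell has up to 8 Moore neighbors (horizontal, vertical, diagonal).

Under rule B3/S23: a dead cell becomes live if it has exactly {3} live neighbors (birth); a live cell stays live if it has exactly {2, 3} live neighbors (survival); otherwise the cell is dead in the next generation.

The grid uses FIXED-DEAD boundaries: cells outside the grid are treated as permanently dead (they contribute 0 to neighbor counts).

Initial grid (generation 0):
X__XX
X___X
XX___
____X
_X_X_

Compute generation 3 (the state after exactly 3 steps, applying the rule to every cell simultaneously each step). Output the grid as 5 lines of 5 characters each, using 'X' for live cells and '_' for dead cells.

Simulating step by step:
Generation 0 (given above): 10 live cells
Generation 1: 10 live cells
___XX
X__XX
XX___
XXX__
_____
Generation 2: 11 live cells
___XX
XXXXX
___X_
X_X__
_X___
Generation 3: 8 live cells
(generation 3 grid is the final answer)

Answer: _X__X
_X___
X___X
_XX__
_X___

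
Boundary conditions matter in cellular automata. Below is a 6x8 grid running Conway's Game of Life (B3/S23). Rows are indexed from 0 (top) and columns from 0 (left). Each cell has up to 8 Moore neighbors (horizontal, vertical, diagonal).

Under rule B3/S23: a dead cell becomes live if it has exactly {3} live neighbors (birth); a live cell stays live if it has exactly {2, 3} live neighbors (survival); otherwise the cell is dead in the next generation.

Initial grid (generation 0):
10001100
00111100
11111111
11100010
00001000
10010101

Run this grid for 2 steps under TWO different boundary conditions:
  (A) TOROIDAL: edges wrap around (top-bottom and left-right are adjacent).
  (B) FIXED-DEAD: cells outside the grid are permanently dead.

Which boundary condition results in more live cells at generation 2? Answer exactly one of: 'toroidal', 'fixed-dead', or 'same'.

Under TOROIDAL boundary, generation 2:
01100000
11000000
00000000
00011010
00110000
00000000
Population = 9

Under FIXED-DEAD boundary, generation 2:
00000000
00000000
11000011
10011001
01011011
00001000
Population = 14

Comparison: toroidal=9, fixed-dead=14 -> fixed-dead

Answer: fixed-dead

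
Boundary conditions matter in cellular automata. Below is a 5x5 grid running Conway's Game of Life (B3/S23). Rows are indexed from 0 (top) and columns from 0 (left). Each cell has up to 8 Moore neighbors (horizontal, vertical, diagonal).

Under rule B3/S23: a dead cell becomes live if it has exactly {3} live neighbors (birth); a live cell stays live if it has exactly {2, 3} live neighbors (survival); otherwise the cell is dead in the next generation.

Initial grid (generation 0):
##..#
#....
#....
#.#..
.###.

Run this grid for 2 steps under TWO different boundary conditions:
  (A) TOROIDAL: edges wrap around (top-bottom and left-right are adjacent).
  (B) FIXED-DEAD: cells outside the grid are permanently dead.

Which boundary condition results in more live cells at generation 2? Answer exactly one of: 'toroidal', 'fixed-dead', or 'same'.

Answer: toroidal

Derivation:
Under TOROIDAL boundary, generation 2:
...##
#..#.
##...
###..
#....
Population = 10

Under FIXED-DEAD boundary, generation 2:
##...
#....
#....
#..#.
.#.#.
Population = 8

Comparison: toroidal=10, fixed-dead=8 -> toroidal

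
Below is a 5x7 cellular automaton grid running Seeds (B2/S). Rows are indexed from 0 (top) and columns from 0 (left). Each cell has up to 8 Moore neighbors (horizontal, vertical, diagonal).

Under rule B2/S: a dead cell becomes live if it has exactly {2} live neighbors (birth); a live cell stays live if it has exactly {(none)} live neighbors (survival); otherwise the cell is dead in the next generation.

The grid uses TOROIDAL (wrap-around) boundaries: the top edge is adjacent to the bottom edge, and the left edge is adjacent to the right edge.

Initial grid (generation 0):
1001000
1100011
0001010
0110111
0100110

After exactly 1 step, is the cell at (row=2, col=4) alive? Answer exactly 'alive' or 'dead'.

Answer: dead

Derivation:
Simulating step by step:
Generation 0 (given above): 16 live cells
Generation 1: 1 live cells
0000000
0001000
0000000
0000000
0000000

Cell (2,4) at generation 1: 0 -> dead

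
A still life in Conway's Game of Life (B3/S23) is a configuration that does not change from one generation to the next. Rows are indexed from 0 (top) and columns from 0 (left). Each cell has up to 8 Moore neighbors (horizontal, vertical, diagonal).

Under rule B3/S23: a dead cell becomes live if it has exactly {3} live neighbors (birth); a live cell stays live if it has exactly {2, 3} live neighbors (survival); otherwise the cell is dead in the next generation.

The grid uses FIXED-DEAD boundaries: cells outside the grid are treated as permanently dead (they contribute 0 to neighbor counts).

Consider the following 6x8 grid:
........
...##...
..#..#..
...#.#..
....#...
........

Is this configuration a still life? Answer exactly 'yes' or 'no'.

Answer: yes

Derivation:
Compute generation 1 and compare to generation 0 (given above):
Generation 1:
........
...##...
..#..#..
...#.#..
....#...
........
The grids are IDENTICAL -> still life.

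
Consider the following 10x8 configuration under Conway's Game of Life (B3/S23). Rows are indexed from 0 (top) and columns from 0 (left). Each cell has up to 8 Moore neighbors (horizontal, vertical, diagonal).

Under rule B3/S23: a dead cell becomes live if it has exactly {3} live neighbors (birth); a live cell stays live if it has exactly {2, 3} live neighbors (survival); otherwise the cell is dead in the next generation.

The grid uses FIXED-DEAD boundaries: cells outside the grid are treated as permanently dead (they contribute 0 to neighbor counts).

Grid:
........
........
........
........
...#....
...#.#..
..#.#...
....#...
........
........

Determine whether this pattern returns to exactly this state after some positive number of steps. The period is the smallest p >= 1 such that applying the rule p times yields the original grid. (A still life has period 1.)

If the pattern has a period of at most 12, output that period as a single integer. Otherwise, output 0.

Answer: 2

Derivation:
Simulating and comparing each generation to the original:
Gen 0 (original, given above): 6 live cells
Gen 1: 6 live cells, differs from original
Gen 2: 6 live cells, MATCHES original -> period = 2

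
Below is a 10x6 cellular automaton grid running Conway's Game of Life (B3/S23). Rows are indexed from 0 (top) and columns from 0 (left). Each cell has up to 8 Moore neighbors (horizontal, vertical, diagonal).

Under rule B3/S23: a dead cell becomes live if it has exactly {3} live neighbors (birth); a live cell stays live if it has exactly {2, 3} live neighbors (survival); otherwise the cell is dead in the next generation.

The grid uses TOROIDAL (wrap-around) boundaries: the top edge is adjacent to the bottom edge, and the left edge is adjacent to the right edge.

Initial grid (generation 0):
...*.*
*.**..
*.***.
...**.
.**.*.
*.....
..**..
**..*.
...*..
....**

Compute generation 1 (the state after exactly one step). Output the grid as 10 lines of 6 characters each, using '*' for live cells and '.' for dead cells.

Simulating step by step:
Generation 0 (given above): 23 live cells
Generation 1: 19 live cells
(generation 1 grid is the final answer)

Answer: *.**.*
*.....
......
......
.**.**
......
*.**.*
.*..*.
*..*..
...*.*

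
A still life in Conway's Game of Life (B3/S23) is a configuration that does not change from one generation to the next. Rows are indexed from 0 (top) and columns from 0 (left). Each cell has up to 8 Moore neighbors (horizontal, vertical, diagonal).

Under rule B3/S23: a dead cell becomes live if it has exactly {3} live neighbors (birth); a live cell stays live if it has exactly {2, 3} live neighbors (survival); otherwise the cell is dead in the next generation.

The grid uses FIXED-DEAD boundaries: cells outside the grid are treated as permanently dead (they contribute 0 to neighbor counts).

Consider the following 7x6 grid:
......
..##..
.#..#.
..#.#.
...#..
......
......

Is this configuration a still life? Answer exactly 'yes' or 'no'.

Compute generation 1 and compare to generation 0 (given above):
Generation 1:
......
..##..
.#..#.
..#.#.
...#..
......
......
The grids are IDENTICAL -> still life.

Answer: yes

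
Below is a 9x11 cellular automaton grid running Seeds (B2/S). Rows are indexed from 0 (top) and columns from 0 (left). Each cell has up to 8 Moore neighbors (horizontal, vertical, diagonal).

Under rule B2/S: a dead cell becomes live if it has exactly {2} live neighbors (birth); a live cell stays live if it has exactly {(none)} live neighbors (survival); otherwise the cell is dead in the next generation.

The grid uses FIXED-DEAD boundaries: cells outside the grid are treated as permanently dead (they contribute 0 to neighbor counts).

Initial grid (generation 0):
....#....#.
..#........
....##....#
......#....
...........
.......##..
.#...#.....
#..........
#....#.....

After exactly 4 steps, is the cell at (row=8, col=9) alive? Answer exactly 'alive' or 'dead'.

Simulating step by step:
Generation 0 (given above): 14 live cells
Generation 1: 17 live cells
...#.......
.........##
...#..#....
....#......
......#.#..
......#....
#.....###..
....###....
.#.........
Generation 2: 18 live cells
.........##
..###......
....##...##
...#..#....
...........
.........#.
....#......
##......#..
....#.#....
Generation 3: 17 live cells
..#.#......
........#..
......#....
.........##
...........
...........
##......##.
...##..#...
##...#.#...
Generation 4: 22 live cells
...#.......
...#.#.#...
.......##.#
...........
.........##
##......##.
..###..#...
.....#...#.
..##....#..

Cell (8,9) at generation 4: 0 -> dead

Answer: dead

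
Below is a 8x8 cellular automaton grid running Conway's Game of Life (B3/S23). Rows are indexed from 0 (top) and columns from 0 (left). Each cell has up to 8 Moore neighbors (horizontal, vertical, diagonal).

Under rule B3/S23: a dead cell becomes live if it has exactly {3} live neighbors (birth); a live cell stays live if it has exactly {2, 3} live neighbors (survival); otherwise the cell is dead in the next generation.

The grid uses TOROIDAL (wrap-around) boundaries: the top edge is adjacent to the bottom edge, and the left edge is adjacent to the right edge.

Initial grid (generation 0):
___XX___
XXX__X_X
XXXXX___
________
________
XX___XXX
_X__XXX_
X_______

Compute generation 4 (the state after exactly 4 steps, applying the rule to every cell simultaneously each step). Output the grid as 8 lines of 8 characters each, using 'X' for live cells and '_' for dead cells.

Answer: ___XXXXX
X_X_X___
X_______
_XX__XX_
_X_____X
_X_____X
XX_X____
________

Derivation:
Simulating step by step:
Generation 0 (given above): 22 live cells
Generation 1: 22 live cells
__XXX__X
_____X_X
___XX__X
_XXX____
X_____XX
XX__X__X
_X__X___
___X____
Generation 2: 26 live cells
__XXX_X_
X_X__X_X
X__XX_X_
_XXXX_X_
___X__X_
_X___XX_
_XXXX___
________
Generation 3: 27 live cells
_XXXXXXX
X_X_____
X_____X_
_X____X_
_X_X__XX
_X___XX_
_XXXXX__
_X___X__
Generation 4: 20 live cells
(generation 4 grid is the final answer)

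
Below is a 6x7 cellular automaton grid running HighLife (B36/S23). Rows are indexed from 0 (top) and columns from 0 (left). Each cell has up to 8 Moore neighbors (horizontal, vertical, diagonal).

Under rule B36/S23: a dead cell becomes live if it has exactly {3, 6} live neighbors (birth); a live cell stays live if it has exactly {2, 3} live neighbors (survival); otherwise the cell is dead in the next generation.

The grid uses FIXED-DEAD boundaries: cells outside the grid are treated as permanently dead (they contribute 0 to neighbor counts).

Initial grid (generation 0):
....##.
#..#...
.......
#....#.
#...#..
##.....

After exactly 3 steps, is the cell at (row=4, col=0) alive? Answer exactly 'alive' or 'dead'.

Answer: alive

Derivation:
Simulating step by step:
Generation 0 (given above): 10 live cells
Generation 1: 5 live cells
....#..
....#..
.......
.......
#......
##.....
Generation 2: 4 live cells
.......
.......
.......
.......
##.....
##.....
Generation 3: 4 live cells
.......
.......
.......
.......
##.....
##.....

Cell (4,0) at generation 3: 1 -> alive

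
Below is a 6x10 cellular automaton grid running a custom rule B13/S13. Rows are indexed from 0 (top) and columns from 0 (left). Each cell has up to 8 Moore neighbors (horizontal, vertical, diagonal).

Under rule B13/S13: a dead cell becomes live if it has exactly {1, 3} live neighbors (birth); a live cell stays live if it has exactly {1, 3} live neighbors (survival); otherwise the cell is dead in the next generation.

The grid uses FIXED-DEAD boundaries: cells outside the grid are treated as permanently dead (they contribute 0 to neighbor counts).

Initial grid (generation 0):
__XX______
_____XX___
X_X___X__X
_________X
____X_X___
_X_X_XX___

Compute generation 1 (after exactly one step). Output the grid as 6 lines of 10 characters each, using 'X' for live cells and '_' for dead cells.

Simulating step by step:
Generation 0 (given above): 15 live cells
Generation 1: 27 live cells
(generation 1 grid is the final answer)

Answer: _XXX___X__
XXXX____XX
___XXX___X
X_X_XX___X
XX______XX
X__XXX____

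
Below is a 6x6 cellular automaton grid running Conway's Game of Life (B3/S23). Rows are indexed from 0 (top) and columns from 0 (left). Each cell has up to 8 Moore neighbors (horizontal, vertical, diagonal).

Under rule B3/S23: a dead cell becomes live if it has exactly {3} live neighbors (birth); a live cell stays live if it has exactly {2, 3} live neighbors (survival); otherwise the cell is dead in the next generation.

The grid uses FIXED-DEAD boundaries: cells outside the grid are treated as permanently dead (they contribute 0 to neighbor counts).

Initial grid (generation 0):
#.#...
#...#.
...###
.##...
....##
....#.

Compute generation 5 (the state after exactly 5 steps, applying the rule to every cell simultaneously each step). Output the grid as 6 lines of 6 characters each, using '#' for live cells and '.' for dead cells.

Simulating step by step:
Generation 0 (given above): 12 live cells
Generation 1: 15 live cells
.#....
.#..##
.#####
..#...
...###
....##
Generation 2: 10 live cells
......
##...#
.#...#
.#....
...#.#
...#.#
Generation 3: 7 live cells
......
##....
.##...
..#.#.
..#...
......
Generation 4: 8 live cells
......
###...
#.##..
..#...
...#..
......
Generation 5: 8 live cells
(generation 5 grid is the final answer)

Answer: .#....
#.##..
#..#..
.##...
......
......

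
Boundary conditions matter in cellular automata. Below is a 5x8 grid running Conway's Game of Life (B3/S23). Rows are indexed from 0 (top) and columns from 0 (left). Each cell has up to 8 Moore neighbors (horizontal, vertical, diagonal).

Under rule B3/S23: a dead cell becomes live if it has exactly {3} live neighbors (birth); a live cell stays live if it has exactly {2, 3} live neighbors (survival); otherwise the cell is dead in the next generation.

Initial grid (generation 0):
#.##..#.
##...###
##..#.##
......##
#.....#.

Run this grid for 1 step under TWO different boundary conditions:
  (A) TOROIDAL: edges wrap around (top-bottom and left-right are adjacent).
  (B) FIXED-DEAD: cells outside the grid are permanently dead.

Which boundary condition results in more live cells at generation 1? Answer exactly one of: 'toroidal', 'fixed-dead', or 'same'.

Answer: fixed-dead

Derivation:
Under TOROIDAL boundary, generation 1:
..#.....
...##...
.#......
.#......
##...##.
Population = 9

Under FIXED-DEAD boundary, generation 1:
#.#..###
...##...
##......
##......
......##
Population = 13

Comparison: toroidal=9, fixed-dead=13 -> fixed-dead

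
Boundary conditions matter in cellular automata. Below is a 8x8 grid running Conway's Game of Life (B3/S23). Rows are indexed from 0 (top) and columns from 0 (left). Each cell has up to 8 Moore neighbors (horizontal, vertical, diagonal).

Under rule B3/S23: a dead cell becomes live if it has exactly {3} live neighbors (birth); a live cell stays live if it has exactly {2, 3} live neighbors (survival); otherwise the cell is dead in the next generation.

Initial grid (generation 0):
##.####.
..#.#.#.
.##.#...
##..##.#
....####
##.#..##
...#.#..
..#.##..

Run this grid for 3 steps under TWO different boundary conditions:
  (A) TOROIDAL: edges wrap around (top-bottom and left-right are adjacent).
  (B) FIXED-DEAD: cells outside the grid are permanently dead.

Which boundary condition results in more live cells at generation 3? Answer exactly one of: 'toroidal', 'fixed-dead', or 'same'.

Answer: fixed-dead

Derivation:
Under TOROIDAL boundary, generation 3:
.##.....
.#.#....
..#...##
###...##
......#.
#......#
#......#
..##....
Population = 19

Under FIXED-DEAD boundary, generation 3:
.######.
#......#
#..###.#
.#....#.
........
........
..#.###.
....###.
Population = 22

Comparison: toroidal=19, fixed-dead=22 -> fixed-dead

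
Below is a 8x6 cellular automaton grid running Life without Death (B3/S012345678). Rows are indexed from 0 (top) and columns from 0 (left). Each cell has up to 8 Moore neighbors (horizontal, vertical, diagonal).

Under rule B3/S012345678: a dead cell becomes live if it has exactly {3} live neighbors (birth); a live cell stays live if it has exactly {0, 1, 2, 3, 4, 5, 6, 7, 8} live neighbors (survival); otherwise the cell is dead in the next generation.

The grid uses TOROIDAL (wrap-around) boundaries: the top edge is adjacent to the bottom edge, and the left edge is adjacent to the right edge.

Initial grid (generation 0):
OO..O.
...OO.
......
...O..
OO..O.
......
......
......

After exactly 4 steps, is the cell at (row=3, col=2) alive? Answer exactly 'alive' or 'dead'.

Simulating step by step:
Generation 0 (given above): 9 live cells
Generation 1: 14 live cells
OO.OOO
...OOO
...OO.
...O..
OO..O.
......
......
......
Generation 2: 22 live cells
OOOOOO
...OOO
..OOOO
..OO.O
OO..O.
......
......
O...OO
Generation 3: 28 live cells
OOOOOO
...OOO
O.OOOO
..OO.O
OOOOOO
......
.....O
O.O.OO
Generation 4: 34 live cells
OOOOOO
...OOO
OOOOOO
..OO.O
OOOOOO
.OOO..
O...OO
O.O.OO

Cell (3,2) at generation 4: 1 -> alive

Answer: alive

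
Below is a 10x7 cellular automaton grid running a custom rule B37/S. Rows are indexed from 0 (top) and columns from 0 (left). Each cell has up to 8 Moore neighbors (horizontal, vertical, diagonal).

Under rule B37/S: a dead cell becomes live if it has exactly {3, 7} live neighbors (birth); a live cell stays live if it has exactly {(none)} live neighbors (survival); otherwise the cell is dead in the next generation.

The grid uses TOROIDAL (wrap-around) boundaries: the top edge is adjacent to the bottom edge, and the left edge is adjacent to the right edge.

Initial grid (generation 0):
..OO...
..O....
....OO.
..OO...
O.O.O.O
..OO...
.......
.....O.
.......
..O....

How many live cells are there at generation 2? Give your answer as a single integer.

Answer: 1

Derivation:
Simulating step by step:
Generation 0 (given above): 15 live cells
Generation 1: 7 live cells
.O.....
....O..
..O....
.O....O
.......
.O.....
.......
.......
.......
...O...
Generation 2: 1 live cells
.......
.......
.......
.......
O......
.......
.......
.......
.......
.......
Population at generation 2: 1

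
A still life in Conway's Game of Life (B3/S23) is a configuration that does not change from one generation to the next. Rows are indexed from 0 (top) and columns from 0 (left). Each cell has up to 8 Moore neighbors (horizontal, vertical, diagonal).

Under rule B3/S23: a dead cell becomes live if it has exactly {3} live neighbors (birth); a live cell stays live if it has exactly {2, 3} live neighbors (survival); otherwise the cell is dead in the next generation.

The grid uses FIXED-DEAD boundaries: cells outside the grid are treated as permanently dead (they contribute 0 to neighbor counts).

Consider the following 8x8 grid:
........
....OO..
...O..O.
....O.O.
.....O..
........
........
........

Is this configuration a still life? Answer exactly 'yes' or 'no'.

Answer: yes

Derivation:
Compute generation 1 and compare to generation 0 (given above):
Generation 1:
........
....OO..
...O..O.
....O.O.
.....O..
........
........
........
The grids are IDENTICAL -> still life.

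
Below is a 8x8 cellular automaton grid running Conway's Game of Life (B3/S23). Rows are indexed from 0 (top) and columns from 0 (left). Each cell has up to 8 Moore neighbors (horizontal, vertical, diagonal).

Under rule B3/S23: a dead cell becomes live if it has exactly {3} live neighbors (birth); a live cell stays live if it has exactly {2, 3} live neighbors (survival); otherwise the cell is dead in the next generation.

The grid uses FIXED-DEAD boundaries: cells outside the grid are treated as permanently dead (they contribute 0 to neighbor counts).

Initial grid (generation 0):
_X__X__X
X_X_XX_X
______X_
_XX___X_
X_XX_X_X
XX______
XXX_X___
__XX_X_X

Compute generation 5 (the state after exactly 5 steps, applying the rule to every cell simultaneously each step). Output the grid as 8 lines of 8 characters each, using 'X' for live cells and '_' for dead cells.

Simulating step by step:
Generation 0 (given above): 27 live cells
Generation 1: 29 live cells
_X_XXXX_
_X_XXX_X
__XX__XX
_XXX_XXX
X__X__X_
____X___
X___X___
__XXX___
Generation 2: 17 live cells
___X__X_
_X_____X
________
_X___X__
_X_X__XX
___XXX__
____XX__
___XX___
Generation 3: 9 live cells
________
________
________
__X___X_
___X__X_
__XX____
________
___XXX__
Generation 4: 5 live cells
________
________
________
________
___X____
__XX____
__X_____
____X___
Generation 5: 5 live cells
(generation 5 grid is the final answer)

Answer: ________
________
________
________
__XX____
__XX____
__X_____
________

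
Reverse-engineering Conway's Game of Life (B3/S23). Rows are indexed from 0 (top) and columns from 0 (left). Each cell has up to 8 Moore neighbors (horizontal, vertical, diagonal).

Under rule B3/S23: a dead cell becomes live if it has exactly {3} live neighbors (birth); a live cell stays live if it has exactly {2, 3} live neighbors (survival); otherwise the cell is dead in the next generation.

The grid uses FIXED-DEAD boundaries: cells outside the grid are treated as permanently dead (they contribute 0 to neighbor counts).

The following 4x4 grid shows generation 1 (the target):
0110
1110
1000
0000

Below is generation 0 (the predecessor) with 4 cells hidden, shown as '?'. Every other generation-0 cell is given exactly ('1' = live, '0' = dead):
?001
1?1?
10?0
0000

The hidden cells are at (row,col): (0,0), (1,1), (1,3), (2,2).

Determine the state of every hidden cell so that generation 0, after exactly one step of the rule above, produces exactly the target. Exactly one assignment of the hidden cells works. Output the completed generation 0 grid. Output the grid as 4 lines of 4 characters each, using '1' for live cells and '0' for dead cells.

Answer: 0001
1110
1000
0000

Derivation:
Hidden generation-0 cells (in order): (0,0), (1,1), (1,3), (2,2).
A hidden cell only influences target cells in its own 3x3 neighborhood. Try each of the 2^4 = 16 assignments, step the completed generation 0 forward once under B3/S23, and compare with the target:
  (0,0)=0 (1,1)=0 (1,3)=0 (2,2)=0 -> step gives (0,1)='0' but target has '1' -> reject
  (0,0)=0 (1,1)=0 (1,3)=0 (2,2)=1 -> step gives (0,1)='0' but target has '1' -> reject
  (0,0)=0 (1,1)=0 (1,3)=1 (2,2)=0 -> step gives (0,1)='0' but target has '1' -> reject
  (0,0)=0 (1,1)=0 (1,3)=1 (2,2)=1 -> step gives (0,1)='0' but target has '1' -> reject
  (0,0)=0 (1,1)=1 (1,3)=0 (2,2)=0 -> step reproduces the target at every cell -> ACCEPT
  (0,0)=0 (1,1)=1 (1,3)=0 (2,2)=1 -> step gives (1,1)='0' but target has '1' -> reject
  (0,0)=0 (1,1)=1 (1,3)=1 (2,2)=0 -> step gives (0,2)='0' but target has '1' -> reject
  (0,0)=0 (1,1)=1 (1,3)=1 (2,2)=1 -> step gives (0,2)='0' but target has '1' -> reject
  (0,0)=1 (1,1)=0 (1,3)=0 (2,2)=0 -> step gives (0,2)='0' but target has '1' -> reject
  (0,0)=1 (1,1)=0 (1,3)=0 (2,2)=1 -> step gives (0,2)='0' but target has '1' -> reject
  (0,0)=1 (1,1)=0 (1,3)=1 (2,2)=0 -> step gives (0,3)='1' but target has '0' -> reject
  (0,0)=1 (1,1)=0 (1,3)=1 (2,2)=1 -> step gives (0,3)='1' but target has '0' -> reject
  (0,0)=1 (1,1)=1 (1,3)=0 (2,2)=0 -> step gives (0,0)='1' but target has '0' -> reject
  (0,0)=1 (1,1)=1 (1,3)=0 (2,2)=1 -> step gives (0,0)='1' but target has '0' -> reject
  (0,0)=1 (1,1)=1 (1,3)=1 (2,2)=0 -> step gives (0,0)='1' but target has '0' -> reject
  (0,0)=1 (1,1)=1 (1,3)=1 (2,2)=1 -> step gives (0,0)='1' but target has '0' -> reject
Unique solution: (0,0)=dead, (1,1)=live, (1,3)=dead, (2,2)=dead.
Check: live-neighbor counts of every cell in the completed generation 0:
2331
2322
2421
1100
Applying B3/S23 to generation 0 with these counts gives:
0110
1110
1000
0000
which matches the target exactly.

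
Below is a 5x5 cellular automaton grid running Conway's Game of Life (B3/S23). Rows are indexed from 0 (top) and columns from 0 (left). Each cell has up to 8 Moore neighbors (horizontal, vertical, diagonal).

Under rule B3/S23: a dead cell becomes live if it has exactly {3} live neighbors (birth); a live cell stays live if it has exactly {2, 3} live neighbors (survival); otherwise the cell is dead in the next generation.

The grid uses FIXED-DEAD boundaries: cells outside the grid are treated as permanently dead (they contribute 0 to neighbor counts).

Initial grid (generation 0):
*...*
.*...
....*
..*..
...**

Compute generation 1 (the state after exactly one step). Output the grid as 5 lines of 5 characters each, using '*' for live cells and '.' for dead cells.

Answer: .....
.....
.....
....*
...*.

Derivation:
Simulating step by step:
Generation 0 (given above): 7 live cells
Generation 1: 2 live cells
(generation 1 grid is the final answer)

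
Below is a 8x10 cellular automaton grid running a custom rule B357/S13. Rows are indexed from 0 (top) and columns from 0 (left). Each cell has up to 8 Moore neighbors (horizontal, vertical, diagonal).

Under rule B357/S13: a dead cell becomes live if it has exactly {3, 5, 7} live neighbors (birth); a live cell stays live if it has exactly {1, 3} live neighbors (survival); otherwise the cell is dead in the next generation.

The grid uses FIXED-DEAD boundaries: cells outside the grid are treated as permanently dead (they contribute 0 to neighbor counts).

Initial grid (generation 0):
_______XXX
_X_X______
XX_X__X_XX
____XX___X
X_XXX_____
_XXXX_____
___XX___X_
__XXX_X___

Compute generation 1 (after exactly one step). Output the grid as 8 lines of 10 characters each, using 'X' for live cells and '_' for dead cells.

Answer: _______X_X
X__X____X_
_____XX___
X__X_X__X_
X_________
_X___X____
_X________
____XX____

Derivation:
Simulating step by step:
Generation 0 (given above): 29 live cells
Generation 1: 17 live cells
(generation 1 grid is the final answer)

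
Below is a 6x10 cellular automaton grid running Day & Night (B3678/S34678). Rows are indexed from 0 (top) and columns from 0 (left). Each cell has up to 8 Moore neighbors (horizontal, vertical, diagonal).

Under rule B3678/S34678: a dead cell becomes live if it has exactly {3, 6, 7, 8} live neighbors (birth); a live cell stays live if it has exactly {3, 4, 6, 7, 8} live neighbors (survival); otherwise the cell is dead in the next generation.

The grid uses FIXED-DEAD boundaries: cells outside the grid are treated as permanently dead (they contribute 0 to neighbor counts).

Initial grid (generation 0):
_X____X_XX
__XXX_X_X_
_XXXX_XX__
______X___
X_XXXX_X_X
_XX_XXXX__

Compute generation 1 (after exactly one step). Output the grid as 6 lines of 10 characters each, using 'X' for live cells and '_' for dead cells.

Answer: __XX_X____
____X_XXXX
__X_X_XX__
___X__X_X_
__XXX_XXX_
_XX_XXX_X_

Derivation:
Simulating step by step:
Generation 0 (given above): 29 live cells
Generation 1: 27 live cells
(generation 1 grid is the final answer)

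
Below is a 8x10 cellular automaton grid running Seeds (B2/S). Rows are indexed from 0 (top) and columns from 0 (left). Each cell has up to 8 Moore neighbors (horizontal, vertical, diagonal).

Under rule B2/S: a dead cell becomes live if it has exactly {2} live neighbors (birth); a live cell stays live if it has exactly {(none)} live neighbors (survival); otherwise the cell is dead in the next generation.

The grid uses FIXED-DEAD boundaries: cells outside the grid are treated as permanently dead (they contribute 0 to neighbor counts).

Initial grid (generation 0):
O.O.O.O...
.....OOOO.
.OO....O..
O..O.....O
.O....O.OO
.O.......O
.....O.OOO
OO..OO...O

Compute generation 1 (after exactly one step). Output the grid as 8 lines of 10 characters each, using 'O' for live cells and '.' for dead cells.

Answer: .O.O....O.
O...O.....
O..OOO...O
......O...
.......O..
O.O..O....
..O.......
.......O..

Derivation:
Simulating step by step:
Generation 0 (given above): 29 live cells
Generation 1: 17 live cells
(generation 1 grid is the final answer)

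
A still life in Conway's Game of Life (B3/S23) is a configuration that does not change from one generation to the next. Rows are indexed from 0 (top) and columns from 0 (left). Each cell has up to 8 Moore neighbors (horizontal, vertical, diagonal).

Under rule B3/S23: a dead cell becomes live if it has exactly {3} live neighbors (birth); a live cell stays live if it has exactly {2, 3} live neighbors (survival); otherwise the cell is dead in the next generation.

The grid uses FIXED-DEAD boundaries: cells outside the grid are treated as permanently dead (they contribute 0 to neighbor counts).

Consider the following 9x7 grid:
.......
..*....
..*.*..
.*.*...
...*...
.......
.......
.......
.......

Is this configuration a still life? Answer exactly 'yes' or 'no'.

Answer: no

Derivation:
Compute generation 1 and compare to generation 0 (given above):
Generation 1:
.......
...*...
.**....
...**..
..*....
.......
.......
.......
.......
Cell (1,2) differs: gen0=1 vs gen1=0 -> NOT a still life.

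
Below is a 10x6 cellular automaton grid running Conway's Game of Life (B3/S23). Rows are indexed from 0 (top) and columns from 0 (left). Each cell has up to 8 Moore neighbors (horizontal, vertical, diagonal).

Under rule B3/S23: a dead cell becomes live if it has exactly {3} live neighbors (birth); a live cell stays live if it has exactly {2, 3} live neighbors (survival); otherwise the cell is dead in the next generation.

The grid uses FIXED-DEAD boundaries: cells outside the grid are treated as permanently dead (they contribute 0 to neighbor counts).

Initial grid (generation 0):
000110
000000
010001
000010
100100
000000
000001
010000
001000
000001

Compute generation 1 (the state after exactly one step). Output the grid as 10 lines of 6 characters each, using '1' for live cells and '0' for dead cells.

Simulating step by step:
Generation 0 (given above): 11 live cells
Generation 1: 2 live cells
(generation 1 grid is the final answer)

Answer: 000000
000010
000000
000010
000000
000000
000000
000000
000000
000000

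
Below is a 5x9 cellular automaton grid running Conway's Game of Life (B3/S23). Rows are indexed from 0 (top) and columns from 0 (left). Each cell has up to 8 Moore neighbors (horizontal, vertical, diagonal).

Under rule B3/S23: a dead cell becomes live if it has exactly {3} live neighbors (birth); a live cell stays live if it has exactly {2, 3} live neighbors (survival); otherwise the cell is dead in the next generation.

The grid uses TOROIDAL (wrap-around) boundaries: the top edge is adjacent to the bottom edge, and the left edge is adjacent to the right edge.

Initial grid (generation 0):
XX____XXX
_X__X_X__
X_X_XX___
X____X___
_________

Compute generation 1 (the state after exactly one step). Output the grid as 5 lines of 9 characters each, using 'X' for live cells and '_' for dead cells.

Answer: XX___XXXX
__XXX_X__
X__XX_X__
_X__XX___
_X____XX_

Derivation:
Simulating step by step:
Generation 0 (given above): 14 live cells
Generation 1: 20 live cells
(generation 1 grid is the final answer)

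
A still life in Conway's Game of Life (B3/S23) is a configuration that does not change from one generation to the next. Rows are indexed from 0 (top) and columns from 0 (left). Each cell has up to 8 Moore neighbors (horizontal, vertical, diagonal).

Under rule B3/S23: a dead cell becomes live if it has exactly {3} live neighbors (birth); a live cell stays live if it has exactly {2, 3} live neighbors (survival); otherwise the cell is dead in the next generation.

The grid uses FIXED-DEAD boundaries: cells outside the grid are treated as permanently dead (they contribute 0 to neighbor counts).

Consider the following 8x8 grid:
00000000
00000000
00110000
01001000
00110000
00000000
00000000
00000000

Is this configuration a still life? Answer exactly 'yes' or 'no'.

Compute generation 1 and compare to generation 0 (given above):
Generation 1:
00000000
00000000
00110000
01001000
00110000
00000000
00000000
00000000
The grids are IDENTICAL -> still life.

Answer: yes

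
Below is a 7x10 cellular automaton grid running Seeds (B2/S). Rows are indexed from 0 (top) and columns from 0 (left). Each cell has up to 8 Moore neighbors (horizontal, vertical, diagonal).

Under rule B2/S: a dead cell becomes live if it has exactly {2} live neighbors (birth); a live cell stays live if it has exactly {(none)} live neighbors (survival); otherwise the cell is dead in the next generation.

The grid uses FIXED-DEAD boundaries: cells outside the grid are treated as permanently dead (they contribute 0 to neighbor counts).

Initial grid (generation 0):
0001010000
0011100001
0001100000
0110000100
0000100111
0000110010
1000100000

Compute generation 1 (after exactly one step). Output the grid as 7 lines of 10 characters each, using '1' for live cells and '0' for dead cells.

Simulating step by step:
Generation 0 (given above): 20 live cells
Generation 1: 9 live cells
(generation 1 grid is the final answer)

Answer: 0000000000
0000000000
0000010010
0000011001
0110000000
0000001000
0001000000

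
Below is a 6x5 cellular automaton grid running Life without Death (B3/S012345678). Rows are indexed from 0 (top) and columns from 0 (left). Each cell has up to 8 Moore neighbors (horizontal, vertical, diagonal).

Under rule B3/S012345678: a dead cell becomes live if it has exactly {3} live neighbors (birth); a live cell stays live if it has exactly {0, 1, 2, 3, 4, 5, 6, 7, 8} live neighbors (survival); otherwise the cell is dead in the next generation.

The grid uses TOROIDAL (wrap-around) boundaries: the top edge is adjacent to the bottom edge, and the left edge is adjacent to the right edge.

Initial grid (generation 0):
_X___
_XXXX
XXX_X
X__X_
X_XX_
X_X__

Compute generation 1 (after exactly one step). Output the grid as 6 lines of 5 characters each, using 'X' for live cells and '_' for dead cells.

Simulating step by step:
Generation 0 (given above): 16 live cells
Generation 1: 19 live cells
(generation 1 grid is the final answer)

Answer: _X__X
_XXXX
XXX_X
X__X_
X_XX_
X_XXX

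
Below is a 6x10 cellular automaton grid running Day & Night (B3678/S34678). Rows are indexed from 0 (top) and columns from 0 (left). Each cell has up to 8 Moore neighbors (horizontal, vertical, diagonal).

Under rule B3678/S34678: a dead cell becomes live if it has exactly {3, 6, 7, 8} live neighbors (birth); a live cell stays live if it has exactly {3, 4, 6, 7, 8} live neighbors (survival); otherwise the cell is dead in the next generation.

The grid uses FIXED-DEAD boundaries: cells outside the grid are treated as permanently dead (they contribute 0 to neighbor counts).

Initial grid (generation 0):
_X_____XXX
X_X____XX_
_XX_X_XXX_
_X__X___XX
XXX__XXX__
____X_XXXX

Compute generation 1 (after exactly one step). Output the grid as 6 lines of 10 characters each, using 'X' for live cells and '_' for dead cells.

Answer: _______XX_
__XX___XX_
XXX__X____
_______XX_
_X_XXXX_X_
_X____XXX_

Derivation:
Simulating step by step:
Generation 0 (given above): 29 live cells
Generation 1: 22 live cells
(generation 1 grid is the final answer)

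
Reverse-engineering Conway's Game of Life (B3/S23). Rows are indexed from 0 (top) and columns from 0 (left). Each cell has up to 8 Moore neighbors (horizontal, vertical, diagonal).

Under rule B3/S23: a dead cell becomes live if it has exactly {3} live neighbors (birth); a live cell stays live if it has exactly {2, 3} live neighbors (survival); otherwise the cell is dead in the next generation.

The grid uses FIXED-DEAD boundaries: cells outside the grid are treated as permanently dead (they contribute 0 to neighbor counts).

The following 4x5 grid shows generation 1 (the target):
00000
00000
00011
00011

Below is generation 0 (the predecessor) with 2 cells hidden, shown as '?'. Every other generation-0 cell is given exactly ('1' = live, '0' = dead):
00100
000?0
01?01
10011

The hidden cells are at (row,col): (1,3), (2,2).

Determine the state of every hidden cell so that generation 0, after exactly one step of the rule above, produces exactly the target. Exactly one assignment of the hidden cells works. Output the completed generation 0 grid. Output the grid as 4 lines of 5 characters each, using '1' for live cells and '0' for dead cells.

Answer: 00100
00000
01001
10011

Derivation:
Hidden generation-0 cells (in order): (1,3), (2,2).
A hidden cell only influences target cells in its own 3x3 neighborhood. Try each of the 2^2 = 4 assignments, step the completed generation 0 forward once under B3/S23, and compare with the target:
  (1,3)=0 (2,2)=0 -> step reproduces the target at every cell -> ACCEPT
  (1,3)=0 (2,2)=1 -> step gives (1,1)='1' but target has '0' -> reject
  (1,3)=1 (2,2)=0 -> step gives (1,2)='1' but target has '0' -> reject
  (1,3)=1 (2,2)=1 -> step gives (1,1)='1' but target has '0' -> reject
Unique solution: (1,3)=dead, (2,2)=dead.
Check: live-neighbor counts of every cell in the completed generation 0:
01010
12221
21232
12222
Applying B3/S23 to generation 0 with these counts gives:
00000
00000
00011
00011
which matches the target exactly.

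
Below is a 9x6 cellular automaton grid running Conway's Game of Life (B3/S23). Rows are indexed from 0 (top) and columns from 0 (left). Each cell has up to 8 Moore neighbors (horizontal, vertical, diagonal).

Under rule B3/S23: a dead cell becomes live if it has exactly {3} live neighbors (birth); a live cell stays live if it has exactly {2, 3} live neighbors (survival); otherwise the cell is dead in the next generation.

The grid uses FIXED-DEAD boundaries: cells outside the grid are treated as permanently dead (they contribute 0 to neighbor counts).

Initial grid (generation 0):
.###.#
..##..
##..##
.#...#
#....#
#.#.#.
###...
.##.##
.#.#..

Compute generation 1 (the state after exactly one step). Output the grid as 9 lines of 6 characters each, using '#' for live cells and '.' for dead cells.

Simulating step by step:
Generation 0 (given above): 26 live cells
Generation 1: 25 live cells
(generation 1 grid is the final answer)

Answer: .#.##.
#....#
##.###
.#...#
#...##
#.##..
#...##
....#.
.#.##.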